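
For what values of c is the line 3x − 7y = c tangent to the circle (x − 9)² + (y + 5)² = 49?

Tangency holds when the distance from the centre (9, −5) to the line equals the radius 7:
|3·9 − 7·(−5) − c| / √58 = 7
|c − (62)| = 7√58.

c = 62 ± 7√58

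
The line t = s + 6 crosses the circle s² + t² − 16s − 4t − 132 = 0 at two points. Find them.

(−6, 0) and (10, 16)

Express t = s + 6 and substitute into the circle:
2s² − 8s − 120 = 0  ⟹  s² − 4s − 60 = 0
s = 10 or s = −6, giving (10, 16) and (−6, 0).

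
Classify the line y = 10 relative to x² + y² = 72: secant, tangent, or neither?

Substituting the line into the circle gives x² + 28 = 0.
Discriminant = (0)² − 4·1·(28) = −112 < 0.
No real roots: the line does not meet the circle.

neither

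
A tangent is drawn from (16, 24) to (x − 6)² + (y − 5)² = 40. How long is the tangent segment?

Centre (6, 5), r² = 40. |PO|² = (10)² + (19)² = 461.
By the tangent–radius right angle, tangent length = √(|PO|² − r²) = √421.

√421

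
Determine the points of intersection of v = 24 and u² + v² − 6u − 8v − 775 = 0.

From the line, v = 24. Substituting:
u² − 6u − 391 = 0
u = 23 or u = −17, giving (23, 24) and (−17, 24).

(−17, 24) and (23, 24)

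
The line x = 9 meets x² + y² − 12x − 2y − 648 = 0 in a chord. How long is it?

52

The distance from (6, 1) to the line is 3, and r² = 685.
Chord = 2√(r² − d²) = 2·√(676) = 52.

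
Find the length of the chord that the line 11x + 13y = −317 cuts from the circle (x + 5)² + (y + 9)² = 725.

3√290

The distance from (−5, −9) to the line is 145/√290, and r² = 725.
Chord = 2√(r² − d²) = 2·√(1305/2) = 3√290.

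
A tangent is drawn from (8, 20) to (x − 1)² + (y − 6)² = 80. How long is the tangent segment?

With centre O = (1, 6), |OP|² = 245 and r² = 80.
The tangent meets the radius at right angles, so tangent² = |PO|² − r² = 245 − 80 = 165.

√165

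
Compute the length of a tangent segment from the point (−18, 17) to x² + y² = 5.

With centre O = (0, 0), |OP|² = 613 and r² = 5.
Power of the point: PT² = |PO|² − r² = 608, so PT = 4√38.

4√38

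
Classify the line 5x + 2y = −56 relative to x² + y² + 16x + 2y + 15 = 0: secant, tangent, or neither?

secant

Substituting the line into the circle gives 29x² + 604x + 2972 = 0.
Δ = 364816 − 344752 = 20064.
Two real roots: the line is a secant.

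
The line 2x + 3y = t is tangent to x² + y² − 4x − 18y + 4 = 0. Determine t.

t = 31 ± 9√13

For a tangent, require d(centre, line) = r = 9.
|2·2 + 3·9 − t| / √13 = 9
|t − (31)| = 9√13.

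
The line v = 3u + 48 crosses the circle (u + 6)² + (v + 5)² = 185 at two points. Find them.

Express v = 3u + 48 and substitute into the circle:
10u² + 330u + 2660 = 0  ⟹  u² + 33u + 266 = 0
u = −14 or u = −19, giving (−14, 6) and (−19, −9).

(−19, −9) and (−14, 6)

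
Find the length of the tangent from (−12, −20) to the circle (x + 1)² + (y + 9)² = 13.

Centre (−1, −9), r² = 13. |PO|² = (−11)² + (−11)² = 242.
The tangent meets the radius at right angles, so tangent² = |PO|² − r² = 242 − 13 = 229.

√229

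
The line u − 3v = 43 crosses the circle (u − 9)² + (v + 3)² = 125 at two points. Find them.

Express v = (−43 + u)/3 and substitute into the circle:
10u² − 230u + 760 = 0  ⟹  u² − 23u + 76 = 0
u = 19 or u = 4, giving (19, −8) and (4, −13).

(4, −13) and (19, −8)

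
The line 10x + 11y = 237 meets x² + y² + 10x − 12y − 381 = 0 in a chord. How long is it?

2√221

Centre (−5, 6), r² = 442. Perpendicular distance d from centre to line = |−221| / √221 = 221/√221.
Half the chord is √(r² − d²) = √(221), so the full chord is 2√221.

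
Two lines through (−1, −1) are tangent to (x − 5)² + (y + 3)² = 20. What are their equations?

x − 2y = 1 and 2x + y = −3

Write the tangent as mx − y + (−1 − m·(−1)) = 0 and set its distance from the centre to 2√5:
[m·(6) − (−2)]² = 20(m² + 1)
2m² + 3m − 2 = 0, so m = 1/2 or m = −2.
Through (−1, −1) these give x − 2y = 1 and 2x + y = −3.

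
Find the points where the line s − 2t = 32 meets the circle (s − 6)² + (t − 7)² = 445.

(4, −14) and (24, −4)

Substitute t = (−32 + s)/2:
5s² − 140s + 480 = 0  ⟹  s² − 28s + 96 = 0
s = 24 or s = 4, giving (24, −4) and (4, −14).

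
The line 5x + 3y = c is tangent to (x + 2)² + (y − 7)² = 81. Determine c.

c = 11 ± 9√34

Tangency holds when the distance from the centre (−2, 7) to the line equals the radius 9:
|5·(−2) + 3·7 − c| / √34 = 9
|c − (11)| = 9√34.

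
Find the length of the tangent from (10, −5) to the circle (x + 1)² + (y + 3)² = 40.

Centre (−1, −3), r² = 40. |PO|² = (11)² + (−2)² = 125.
Power of the point: PT² = |PO|² − r² = 85, so PT = √85.

√85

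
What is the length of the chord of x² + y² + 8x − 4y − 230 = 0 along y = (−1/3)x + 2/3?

10√10

Centre (−4, 2), r² = 250. Perpendicular distance d from centre to line = |0| / √10 = 0/√10.
Half the chord is √(r² − d²) = √(250), so the full chord is 10√10.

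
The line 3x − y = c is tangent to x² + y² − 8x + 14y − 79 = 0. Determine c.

c = 19 ± 12√10

Tangency holds when the distance from the centre (4, −7) to the line equals the radius 12:
|3·4 − 1·(−7) − c| / √10 = 12
|c − (19)| = 12√10.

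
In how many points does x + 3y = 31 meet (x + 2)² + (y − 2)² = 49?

0

Substituting the line into the circle gives 10x² − 14x + 220 = 0.
Δ = 196 − 8800 = −8604.
No real roots: the line does not meet the circle.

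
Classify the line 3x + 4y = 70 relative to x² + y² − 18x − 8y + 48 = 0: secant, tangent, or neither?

secant

Centre (9, 4), r² = 49. Distance² from centre to line = (−27)²/25 = 729/25.
Since d² < r², the line cuts the circle twice.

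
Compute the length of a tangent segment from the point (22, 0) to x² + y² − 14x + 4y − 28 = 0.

Centre (7, −2), r² = 81. |PO|² = (15)² + (2)² = 229.
Power of the point: PT² = |PO|² − r² = 148, so PT = 2√37.

2√37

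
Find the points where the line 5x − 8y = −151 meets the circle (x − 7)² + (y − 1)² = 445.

(−11, 12) and (5, 22)

Express y = (151 + 5x)/8 and substitute into the circle:
89x² + 534x − 4895 = 0  ⟹  x² + 6x − 55 = 0
x = 5 or x = −11, giving (5, 22) and (−11, 12).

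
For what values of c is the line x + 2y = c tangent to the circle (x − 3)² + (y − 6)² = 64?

c = 15 ± 8√5

Tangency holds when the distance from the centre (3, 6) to the line equals the radius 8:
|1·3 + 2·6 − c| / √5 = 8
|c − (15)| = 8√5.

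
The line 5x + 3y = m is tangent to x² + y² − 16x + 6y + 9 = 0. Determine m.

For a tangent, require d(centre, line) = r = 8.
|5·8 + 3·(−3) − m| / √34 = 8
|m − (31)| = 8√34.

m = 31 ± 8√34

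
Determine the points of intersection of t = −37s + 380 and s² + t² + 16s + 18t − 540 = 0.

(10, 10) and (11, −27)

Substitute t = −37s + 380:
1370s² − 28770s + 150700 = 0  ⟹  s² − 21s + 110 = 0
s = 11 or s = 10, giving (11, −27) and (10, 10).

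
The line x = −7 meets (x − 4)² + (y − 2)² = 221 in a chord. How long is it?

The line gives x = −7. Substituting into the circle:
y² − 4y − 96 = 0
y = 12 or y = −8, giving (−7, 12) and (−7, −8).
Chord length = distance between (−7, 12) and (−7, −8) = √400 = 20.

20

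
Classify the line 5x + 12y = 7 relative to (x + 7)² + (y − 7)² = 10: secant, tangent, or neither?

neither

Substituting the line into the circle gives 169x² + 2786x + 11545 = 0.
Discriminant = (2786)² − 4·169·(11545) = −42624 < 0.
No real roots: the line does not meet the circle.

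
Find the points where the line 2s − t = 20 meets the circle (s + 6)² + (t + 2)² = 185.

(5, −10) and (7, −6)

Substitute t = 2s − 20:
5s² − 60s + 175 = 0  ⟹  s² − 12s + 35 = 0
s = 7 or s = 5, giving (7, −6) and (5, −10).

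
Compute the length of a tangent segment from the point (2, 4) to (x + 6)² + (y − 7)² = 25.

The centre is (−6, 7) and r = 5. The square of the distance from P to the centre is 64 + 9 = 73.
By the tangent–radius right angle, tangent length = √(|PO|² − r²) = √48 = 4√3.

4√3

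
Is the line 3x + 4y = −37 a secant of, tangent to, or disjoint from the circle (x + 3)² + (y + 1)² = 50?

secant

Substituting the line into the circle gives 25x² + 294x + 433 = 0.
Δ = 86436 − 43300 = 43136.
Two real roots: the line is a secant.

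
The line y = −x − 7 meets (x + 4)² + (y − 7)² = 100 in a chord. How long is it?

Express y = −x − 7 and substitute into the circle:
2x² + 36x + 112 = 0  ⟹  x² + 18x + 56 = 0
x = −4 or x = −14, giving (−4, −3) and (−14, 7).
Chord length = distance between (−4, −3) and (−14, 7) = √200 = 10√2.

10√2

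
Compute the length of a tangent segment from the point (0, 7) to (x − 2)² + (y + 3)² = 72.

4√2

Centre (2, −3), r² = 72. |PO|² = (−2)² + (10)² = 104.
By the tangent–radius right angle, tangent length = √(|PO|² − r²) = √32 = 4√2.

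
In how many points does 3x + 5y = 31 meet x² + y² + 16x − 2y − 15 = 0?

2

Centre (−8, 1), r² = 80. Distance² from centre to line = (−50)²/34 = 1250/17.
Since d² < r², the line cuts the circle twice.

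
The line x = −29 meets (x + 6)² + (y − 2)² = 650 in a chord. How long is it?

Centre (−6, 2), r² = 650. Perpendicular distance d from centre to line = |23| / √1 = 23.
Half the chord is √(r² − d²) = √(121), so the full chord is 22.

22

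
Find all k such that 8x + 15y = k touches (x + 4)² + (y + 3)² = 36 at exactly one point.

k = −179 or k = 25

The line touches the circle iff its distance from (−4, −3) is 6:
|8·(−4) + 15·(−3) − k| / √289 = 6
|k − (−77)| = 6·17, so k = 25 or k = −179.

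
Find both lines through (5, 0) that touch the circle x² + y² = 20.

A line y − (0) = m(x − (5)) is tangent when its distance from (0, 0) is 2√5:
[m·(−5) − (0)]² = 20(m² + 1)
m² − 4 = 0, so m = −2 or m = 2.
With m = −2: 2x + y = 10. With m = 2: 2x − y = 10.

2x + y = 10 and 2x − y = 10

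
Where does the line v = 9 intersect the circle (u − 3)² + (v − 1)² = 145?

(−6, 9) and (12, 9)

Express v = 9 and substitute into the circle:
u² − 6u − 72 = 0
u = 12 or u = −6, giving (12, 9) and (−6, 9).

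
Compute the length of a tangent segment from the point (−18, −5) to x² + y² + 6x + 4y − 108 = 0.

√113

With centre O = (−3, −2), |OP|² = 234 and r² = 121.
Power of the point: PT² = |PO|² − r² = 113, so PT = √113.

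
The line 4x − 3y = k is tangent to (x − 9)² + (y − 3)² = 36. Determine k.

Tangency holds when the distance from the centre (9, 3) to the line equals the radius 6:
|4·9 − 3·3 − k| / √25 = 6
|k − (27)| = 6·5, so k = 57 or k = −3.

k = −3 or k = 57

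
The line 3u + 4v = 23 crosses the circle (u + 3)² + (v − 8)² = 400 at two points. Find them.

(−19, 20) and (13, −4)

Substitute v = (23 − 3u)/4:
25u² + 150u − 6175 = 0  ⟹  u² + 6u − 247 = 0
u = 13 or u = −19, giving (13, −4) and (−19, 20).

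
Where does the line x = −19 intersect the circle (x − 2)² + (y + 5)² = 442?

(−19, −6) and (−19, −4)

The line gives x = −19. Substituting into the circle:
y² + 10y + 24 = 0
y = −4 or y = −6, giving (−19, −4) and (−19, −6).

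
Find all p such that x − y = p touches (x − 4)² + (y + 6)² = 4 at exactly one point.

For a tangent, require d(centre, line) = r = 2.
|1·4 − 1·(−6) − p| / √2 = 2
|p − (10)| = 2√2.

p = 10 ± 2√2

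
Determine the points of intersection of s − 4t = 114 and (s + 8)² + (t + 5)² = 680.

(−10, −31) and (6, −27)

Express t = (−114 + s)/4 and substitute into the circle:
17s² + 68s − 1020 = 0  ⟹  s² + 4s − 60 = 0
s = 6 or s = −10, giving (6, −27) and (−10, −31).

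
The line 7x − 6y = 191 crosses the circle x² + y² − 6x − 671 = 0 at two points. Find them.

(5, −26) and (29, 2)

Substitute y = (−191 + 7x)/6:
85x² − 2890x + 12325 = 0  ⟹  x² − 34x + 145 = 0
x = 29 or x = 5, giving (29, 2) and (5, −26).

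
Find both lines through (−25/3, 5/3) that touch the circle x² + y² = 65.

7x − 4y = −65 and 8x + y = −65

Let a tangent through (−25/3, 5/3) have slope m. Its distance from (0, 0) must equal √65:
[m·(25/3) − (−5/3)]² = 65(m² + 1)
4m² + 25m − 56 = 0, so m = 7/4 or m = −8.
With m = 7/4: 7x − 4y = −65. With m = −8: 8x + y = −65.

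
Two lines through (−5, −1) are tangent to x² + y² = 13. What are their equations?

A line y − (−1) = m(x − (−5)) is tangent when its distance from (0, 0) is √13:
(5m − (1))² = 13(m² + 1)
6m² − 5m − 6 = 0, so m = −2/3 or m = 3/2.
With m = −2/3: 2x + 3y = −13. With m = 3/2: 3x − 2y = −13.

2x + 3y = −13 and 3x − 2y = −13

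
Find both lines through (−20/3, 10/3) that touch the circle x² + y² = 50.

Write the tangent as mx − y + (10/3 − m·(−20/3)) = 0 and set its distance from the centre to 5√2:
[m·(20/3) − (−10/3)]² = 50(m² + 1)
m² − 8m + 7 = 0, so m = 7 or m = 1.
Through (−20/3, 10/3) these give 7x − y = −50 and x − y = −10.

7x − y = −50 and x − y = −10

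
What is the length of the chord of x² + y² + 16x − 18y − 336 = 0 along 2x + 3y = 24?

12√13

Substitute y = (24 − 2x)/3:
13x² + 156x − 3744 = 0  ⟹  x² + 12x − 288 = 0
x = 12 or x = −24, giving (12, 0) and (−24, 24).
|(12, 0) − (−24, 24)| = √((36)² + (−24)²) = 12√13.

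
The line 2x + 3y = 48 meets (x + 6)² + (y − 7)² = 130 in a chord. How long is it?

2√13

Substitute y = (48 − 2x)/3:
13x² − 117 = 0  ⟹  x² − 9 = 0
x = 3 or x = −3, giving (3, 14) and (−3, 18).
|(3, 14) − (−3, 18)| = √((6)² + (−4)²) = 2√13.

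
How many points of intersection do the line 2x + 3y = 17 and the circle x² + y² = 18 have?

Substituting the line into the circle gives 13x² − 68x + 127 = 0.
Discriminant = (−68)² − 4·13·(127) = −1980 < 0.
No real roots: the line does not meet the circle.

0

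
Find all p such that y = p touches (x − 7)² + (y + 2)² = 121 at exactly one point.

p = −13 or p = 9

Tangency holds when the distance from the centre (7, −2) to the line equals the radius 11:
|0·7 + 1·(−2) − p| / √1 = 11
|p − (−2)| = 11, so p = 9 or p = −13.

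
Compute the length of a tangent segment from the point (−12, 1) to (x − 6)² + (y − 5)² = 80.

2√65

Centre (6, 5), r² = 80. |PO|² = (−18)² + (−4)² = 340.
Power of the point: PT² = |PO|² − r² = 260, so PT = 2√65.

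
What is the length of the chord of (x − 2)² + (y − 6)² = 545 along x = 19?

The line gives x = 19. Substituting into the circle:
y² − 12y − 220 = 0
y = 22 or y = −10, giving (19, 22) and (19, −10).
|(19, 22) − (19, −10)| = √((0)² + (32)²) = 32.

32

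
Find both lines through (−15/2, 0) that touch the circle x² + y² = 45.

2x + y = −15 and 2x − y = −15

A line y − (0) = m(x − (−15/2)) is tangent when its distance from (0, 0) is 3√5:
(15/2m − (0))² = 45(m² + 1)
m² − 4 = 0, so m = −2 or m = 2.
With m = −2: 2x + y = −15. With m = 2: 2x − y = −15.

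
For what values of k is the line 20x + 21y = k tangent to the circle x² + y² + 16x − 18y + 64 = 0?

Tangency holds when the distance from the centre (−8, 9) to the line equals the radius 9:
|20·(−8) + 21·9 − k| / √841 = 9
|k − (29)| = 9·29, so k = 290 or k = −232.

k = −232 or k = 290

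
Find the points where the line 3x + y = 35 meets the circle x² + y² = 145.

Substitute y = −3x + 35:
10x² − 210x + 1080 = 0  ⟹  x² − 21x + 108 = 0
x = 12 or x = 9, giving (12, −1) and (9, 8).

(9, 8) and (12, −1)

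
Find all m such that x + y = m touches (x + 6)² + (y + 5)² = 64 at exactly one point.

The line touches the circle iff its distance from (−6, −5) is 8:
|1·(−6) + 1·(−5) − m| / √2 = 8
|m − (−11)| = 8√2.

m = −11 ± 8√2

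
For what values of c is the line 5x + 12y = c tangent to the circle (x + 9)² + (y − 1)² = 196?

c = −215 or c = 149

The line touches the circle iff its distance from (−9, 1) is 14:
|5·(−9) + 12·1 − c| / √169 = 14
|c − (−33)| = 14·13, so c = 149 or c = −215.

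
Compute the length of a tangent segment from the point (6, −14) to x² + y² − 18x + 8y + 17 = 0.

√29

The centre is (9, −4) and r = 4√5. The square of the distance from P to the centre is 9 + 100 = 109.
The tangent meets the radius at right angles, so tangent² = |PO|² − r² = 109 − 80 = 29.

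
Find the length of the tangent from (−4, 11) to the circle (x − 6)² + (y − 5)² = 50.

√86

The centre is (6, 5) and r = 5√2. The square of the distance from P to the centre is 100 + 36 = 136.
By the tangent–radius right angle, tangent length = √(|PO|² − r²) = √86.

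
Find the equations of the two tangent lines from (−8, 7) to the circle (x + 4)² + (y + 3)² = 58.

A line y − (7) = m(x − (−8)) is tangent when its distance from (−4, −3) is √58:
(4m − (−10))² = 58(m² + 1)
21m² − 40m − 21 = 0, so m = −3/7 or m = 7/3.
Through (−8, 7) these give 3x + 7y = 25 and 7x − 3y = −77.

3x + 7y = 25 and 7x − 3y = −77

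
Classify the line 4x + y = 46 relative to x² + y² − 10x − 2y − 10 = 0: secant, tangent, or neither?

neither

d² = (4·5 + 1·1 − (46))²/17 = 625/17; r² = 36.
Since d² > r², the line lies outside the circle.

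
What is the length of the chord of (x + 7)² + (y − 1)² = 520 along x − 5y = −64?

From the line, y = (64 + x)/5. Substituting:
26x² + 468x − 8294 = 0  ⟹  x² + 18x − 319 = 0
x = 11 or x = −29, giving (11, 15) and (−29, 7).
Chord length = distance between (11, 15) and (−29, 7) = √1664 = 8√26.

8√26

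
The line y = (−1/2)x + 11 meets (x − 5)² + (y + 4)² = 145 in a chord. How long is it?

Substitute y = (22 − x)/2:
5x² − 100x + 420 = 0  ⟹  x² − 20x + 84 = 0
x = 14 or x = 6, giving (14, 4) and (6, 8).
Chord length = distance between (14, 4) and (6, 8) = √80 = 4√5.

4√5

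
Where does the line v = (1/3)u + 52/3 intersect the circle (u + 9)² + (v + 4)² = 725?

Express v = (52 + u)/3 and substitute into the circle:
10u² + 290u − 1700 = 0  ⟹  u² + 29u − 170 = 0
u = 5 or u = −34, giving (5, 19) and (−34, 6).

(−34, 6) and (5, 19)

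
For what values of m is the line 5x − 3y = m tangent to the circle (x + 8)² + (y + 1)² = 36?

The line touches the circle iff its distance from (−8, −1) is 6:
|5·(−8) − 3·(−1) − m| / √34 = 6
|m − (−37)| = 6√34.

m = −37 ± 6√34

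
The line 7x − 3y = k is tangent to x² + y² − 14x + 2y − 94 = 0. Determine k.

k = 52 ± 12√58

For a tangent, require d(centre, line) = r = 12.
|7·7 − 3·(−1) − k| / √58 = 12
|k − (52)| = 12√58.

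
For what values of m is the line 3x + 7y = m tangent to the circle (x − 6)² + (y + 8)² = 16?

The line touches the circle iff its distance from (6, −8) is 4:
|3·6 + 7·(−8) − m| / √58 = 4
|m − (−38)| = 4√58.

m = −38 ± 4√58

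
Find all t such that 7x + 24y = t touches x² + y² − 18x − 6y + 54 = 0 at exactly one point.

t = −15 or t = 285

Tangency holds when the distance from the centre (9, 3) to the line equals the radius 6:
|7·9 + 24·3 − t| / √625 = 6
|t − (135)| = 6·25, so t = 285 or t = −15.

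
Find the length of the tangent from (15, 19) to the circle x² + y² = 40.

√546

Centre (0, 0), r² = 40. |PO|² = (15)² + (19)² = 586.
Power of the point: PT² = |PO|² − r² = 546, so PT = √546.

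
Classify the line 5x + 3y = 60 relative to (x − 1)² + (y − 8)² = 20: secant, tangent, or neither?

Substituting the line into the circle gives 34x² − 378x + 1125 = 0.
Δ = 142884 − 153000 = −10116.
No real roots: the line does not meet the circle.

neither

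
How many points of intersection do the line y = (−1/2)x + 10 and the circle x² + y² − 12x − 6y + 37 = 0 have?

0

d² = (1·6 + 2·3 − (20))²/5 = 64/5; r² = 8.
Since d² > r², the line lies outside the circle.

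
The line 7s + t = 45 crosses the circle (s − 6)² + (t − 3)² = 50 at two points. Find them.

Express t = −7s + 45 and substitute into the circle:
50s² − 600s + 1750 = 0  ⟹  s² − 12s + 35 = 0
s = 7 or s = 5, giving (7, −4) and (5, 10).

(5, 10) and (7, −4)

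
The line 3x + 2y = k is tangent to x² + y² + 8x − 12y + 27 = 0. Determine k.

For a tangent, require d(centre, line) = r = 5.
|3·(−4) + 2·6 − k| / √13 = 5
|k| = 5√13.

k = ±5√13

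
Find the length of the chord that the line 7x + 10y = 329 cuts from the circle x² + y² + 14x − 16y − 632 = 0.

2√149

Substitute y = (329 − 7x)/10:
149x² − 2086x − 7599 = 0  ⟹  x² − 14x − 51 = 0
x = 17 or x = −3, giving (17, 21) and (−3, 35).
Chord length = distance between (17, 21) and (−3, 35) = √596 = 2√149.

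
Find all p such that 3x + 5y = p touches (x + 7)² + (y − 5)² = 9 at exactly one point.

p = 4 ± 3√34

The line touches the circle iff its distance from (−7, 5) is 3:
|3·(−7) + 5·5 − p| / √34 = 3
|p − (4)| = 3√34.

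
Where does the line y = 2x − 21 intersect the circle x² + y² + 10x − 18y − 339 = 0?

(6, −9) and (16, 11)

From the line, y = 2x − 21. Substituting:
5x² − 110x + 480 = 0  ⟹  x² − 22x + 96 = 0
x = 16 or x = 6, giving (16, 11) and (6, −9).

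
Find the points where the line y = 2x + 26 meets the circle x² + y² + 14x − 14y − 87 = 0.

(−15, −4) and (−3, 20)

Express y = 2x + 26 and substitute into the circle:
5x² + 90x + 225 = 0  ⟹  x² + 18x + 45 = 0
x = −3 or x = −15, giving (−3, 20) and (−15, −4).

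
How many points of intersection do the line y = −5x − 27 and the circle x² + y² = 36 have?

Substituting the line into the circle gives 26x² + 270x + 693 = 0.
Discriminant = (270)² − 4·26·(693) = 828 > 0.
Two real roots: the line is a secant.

2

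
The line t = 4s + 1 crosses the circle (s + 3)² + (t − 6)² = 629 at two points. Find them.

(−5, −19) and (7, 29)

From the line, t = 4s + 1. Substituting:
17s² − 34s − 595 = 0  ⟹  s² − 2s − 35 = 0
s = 7 or s = −5, giving (7, 29) and (−5, −19).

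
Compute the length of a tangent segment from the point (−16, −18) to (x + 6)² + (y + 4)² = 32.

2√66

The centre is (−6, −4) and r = 4√2. The square of the distance from P to the centre is 100 + 196 = 296.
Power of the point: PT² = |PO|² − r² = 264, so PT = 2√66.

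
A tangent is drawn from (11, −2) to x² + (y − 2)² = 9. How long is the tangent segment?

The centre is (0, 2) and r = 3. The square of the distance from P to the centre is 121 + 16 = 137.
By the tangent–radius right angle, tangent length = √(|PO|² − r²) = √128 = 8√2.

8√2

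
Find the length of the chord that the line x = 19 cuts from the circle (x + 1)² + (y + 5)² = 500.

The distance from (−1, −5) to the line is 20, and r² = 500.
Chord = 2√(r² − d²) = 2·√(100) = 20.

20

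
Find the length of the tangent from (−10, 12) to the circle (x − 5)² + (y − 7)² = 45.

√205

The centre is (5, 7) and r = 3√5. The square of the distance from P to the centre is 225 + 25 = 250.
The tangent meets the radius at right angles, so tangent² = |PO|² − r² = 250 − 45 = 205.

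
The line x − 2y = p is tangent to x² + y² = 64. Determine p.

p = ±8√5

Tangency holds when the distance from the centre (0, 0) to the line equals the radius 8:
|1·0 − 2·0 − p| / √5 = 8
|p| = 8√5.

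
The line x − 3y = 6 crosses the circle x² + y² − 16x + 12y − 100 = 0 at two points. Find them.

(−6, −4) and (18, 4)

Substitute y = (−6 + x)/3:
10x² − 120x − 1080 = 0  ⟹  x² − 12x − 108 = 0
x = 18 or x = −6, giving (18, 4) and (−6, −4).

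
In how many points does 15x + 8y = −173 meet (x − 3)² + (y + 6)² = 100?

1

Centre (3, −6), r² = 100. Distance² from centre to line = (170)²/289 = 100.
Since d² = r², the line is tangent.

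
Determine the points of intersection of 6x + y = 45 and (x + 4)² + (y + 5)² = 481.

From the line, y = −6x + 45. Substituting:
37x² − 592x + 2035 = 0  ⟹  x² − 16x + 55 = 0
x = 11 or x = 5, giving (11, −21) and (5, 15).

(5, 15) and (11, −21)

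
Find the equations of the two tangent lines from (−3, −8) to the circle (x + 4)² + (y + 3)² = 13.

Write the tangent as mx − y + (−8 − m·(−3)) = 0 and set its distance from the centre to √13:
(−1m − (5))² = 13(m² + 1)
6m² − 5m − 6 = 0, so m = −2/3 or m = 3/2.
With m = −2/3: 2x + 3y = −30. With m = 3/2: 3x − 2y = 7.

2x + 3y = −30 and 3x − 2y = 7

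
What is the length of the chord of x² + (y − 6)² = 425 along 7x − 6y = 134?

2√85

The distance from (0, 6) to the line is 170/√85, and r² = 425.
Half the chord is √(r² − d²) = √(85), so the full chord is 2√85.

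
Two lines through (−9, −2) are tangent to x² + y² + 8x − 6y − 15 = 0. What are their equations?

x + 3y = −15 and 3x + y = −29

Write the tangent as mx − y + (−2 − m·(−9)) = 0 and set its distance from the centre to 2√10:
[m·(5) − (5)]² = 40(m² + 1)
3m² + 10m + 3 = 0, so m = −1/3 or m = −3.
Through (−9, −2) these give x + 3y = −15 and 3x + y = −29.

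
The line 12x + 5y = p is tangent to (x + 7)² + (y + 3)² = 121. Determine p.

p = −242 or p = 44

Tangency holds when the distance from the centre (−7, −3) to the line equals the radius 11:
|12·(−7) + 5·(−3) − p| / √169 = 11
|p − (−99)| = 11·13, so p = 44 or p = −242.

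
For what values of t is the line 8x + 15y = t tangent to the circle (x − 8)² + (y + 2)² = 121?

t = −153 or t = 221

The line touches the circle iff its distance from (8, −2) is 11:
|8·8 + 15·(−2) − t| / √289 = 11
|t − (34)| = 11·17, so t = 221 or t = −153.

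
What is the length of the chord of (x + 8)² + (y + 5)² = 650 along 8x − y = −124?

6√65

Express y = 8x + 124 and substitute into the circle:
65x² + 2080x + 16055 = 0  ⟹  x² + 32x + 247 = 0
x = −13 or x = −19, giving (−13, 20) and (−19, −28).
Chord length = distance between (−13, 20) and (−19, −28) = √2340 = 6√65.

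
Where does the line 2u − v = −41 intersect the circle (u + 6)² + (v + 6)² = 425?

Express v = 2u + 41 and substitute into the circle:
5u² + 200u + 1820 = 0  ⟹  u² + 40u + 364 = 0
u = −14 or u = −26, giving (−14, 13) and (−26, −11).

(−26, −11) and (−14, 13)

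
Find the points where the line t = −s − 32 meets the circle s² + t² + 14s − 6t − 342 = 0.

(−23, −9) and (−19, −13)

Express t = −s − 32 and substitute into the circle:
2s² + 84s + 874 = 0  ⟹  s² + 42s + 437 = 0
s = −19 or s = −23, giving (−19, −13) and (−23, −9).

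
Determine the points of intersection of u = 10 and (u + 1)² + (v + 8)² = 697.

The line gives u = 10. Substituting into the circle:
v² + 16v − 512 = 0
v = 16 or v = −32, giving (10, 16) and (10, −32).

(10, −32) and (10, 16)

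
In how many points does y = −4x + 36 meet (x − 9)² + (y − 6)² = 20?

2

Substituting the line into the circle gives 17x² − 258x + 961 = 0.
Discriminant = (−258)² − 4·17·(961) = 1216 > 0.
Two real roots: the line is a secant.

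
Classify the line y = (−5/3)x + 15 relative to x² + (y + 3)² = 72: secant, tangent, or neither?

Centre (0, −3), r² = 72. Distance² from centre to line = (−54)²/34 = 1458/17.
Since d² > r², the line lies outside the circle.

neither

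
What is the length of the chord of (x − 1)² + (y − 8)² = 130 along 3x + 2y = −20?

Centre (1, 8), r² = 130. Perpendicular distance d from centre to line = |39| / √13 = 39/√13.
Half the chord is √(r² − d²) = √(13), so the full chord is 2√13.

2√13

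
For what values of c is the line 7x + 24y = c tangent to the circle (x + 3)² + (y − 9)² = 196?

c = −155 or c = 545

For a tangent, require d(centre, line) = r = 14.
|7·(−3) + 24·9 − c| / √625 = 14
|c − (195)| = 14·25, so c = 545 or c = −155.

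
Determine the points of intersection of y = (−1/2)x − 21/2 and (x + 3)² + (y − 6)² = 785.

(−31, 5) and (13, −17)

Substitute y = (−21 − x)/2:
5x² + 90x − 2015 = 0  ⟹  x² + 18x − 403 = 0
x = 13 or x = −31, giving (13, −17) and (−31, 5).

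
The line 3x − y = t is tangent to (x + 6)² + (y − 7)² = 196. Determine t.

Tangency holds when the distance from the centre (−6, 7) to the line equals the radius 14:
|3·(−6) − 1·7 − t| / √10 = 14
|t − (−25)| = 14√10.

t = −25 ± 14√10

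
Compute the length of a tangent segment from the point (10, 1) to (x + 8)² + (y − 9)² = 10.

3√42

The centre is (−8, 9) and r = √10. The square of the distance from P to the centre is 324 + 64 = 388.
Power of the point: PT² = |PO|² − r² = 378, so PT = 3√42.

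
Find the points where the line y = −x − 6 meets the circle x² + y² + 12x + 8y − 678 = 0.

(−23, 17) and (15, −21)

Substitute y = −x − 6:
2x² + 16x − 690 = 0  ⟹  x² + 8x − 345 = 0
x = 15 or x = −23, giving (15, −21) and (−23, 17).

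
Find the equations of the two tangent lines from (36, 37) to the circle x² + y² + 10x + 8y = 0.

Write the tangent as mx − y + (37 − m·(36)) = 0 and set its distance from the centre to √41:
[m·(−41) − (−41)]² = 41(m² + 1)
20m² − 41m + 20 = 0, so m = 4/5 or m = 5/4.
With m = 4/5: 4x − 5y = −41. With m = 5/4: 5x − 4y = 32.

4x − 5y = −41 and 5x − 4y = 32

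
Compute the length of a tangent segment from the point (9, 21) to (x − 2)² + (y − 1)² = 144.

With centre O = (2, 1), |OP|² = 449 and r² = 144.
Power of the point: PT² = |PO|² − r² = 305, so PT = √305.

√305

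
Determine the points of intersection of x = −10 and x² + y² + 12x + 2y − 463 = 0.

(−10, −23) and (−10, 21)

The line gives x = −10. Substituting into the circle:
y² + 2y − 483 = 0
y = 21 or y = −23, giving (−10, 21) and (−10, −23).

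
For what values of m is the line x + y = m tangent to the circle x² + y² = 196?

m = ±14√2

Tangency holds when the distance from the centre (0, 0) to the line equals the radius 14:
|1·0 + 1·0 − m| / √2 = 14
|m| = 14√2.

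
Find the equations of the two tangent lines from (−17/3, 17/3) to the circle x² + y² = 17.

4x + y = −17 and x + 4y = 17

Let a tangent through (−17/3, 17/3) have slope m. Its distance from (0, 0) must equal √17:
(17/3m − (−17/3))² = 17(m² + 1)
4m² + 17m + 4 = 0, so m = −4 or m = −1/4.
With m = −4: 4x + y = −17. With m = −1/4: x + 4y = 17.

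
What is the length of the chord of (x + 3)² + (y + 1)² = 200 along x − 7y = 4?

20√2

Centre (−3, −1), r² = 200. Perpendicular distance d from centre to line = |0| / √50 = 0/√50.
Chord = 2√(r² − d²) = 2·√(200) = 20√2.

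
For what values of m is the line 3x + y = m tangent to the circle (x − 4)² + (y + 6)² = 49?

m = 6 ± 7√10

For a tangent, require d(centre, line) = r = 7.
|3·4 + 1·(−6) − m| / √10 = 7
|m − (6)| = 7√10.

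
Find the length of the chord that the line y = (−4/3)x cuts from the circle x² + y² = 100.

20

Express y = (−4x)/3 and substitute into the circle:
25x² − 900 = 0  ⟹  x² − 36 = 0
x = 6 or x = −6, giving (6, −8) and (−6, 8).
Chord length = distance between (6, −8) and (−6, 8) = √400 = 20.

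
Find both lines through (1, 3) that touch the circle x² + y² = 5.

A line y − (3) = m(x − (1)) is tangent when its distance from (0, 0) is √5:
[m·(−1) − (−3)]² = 5(m² + 1)
2m² + 3m − 2 = 0, so m = 1/2 or m = −2.
Through (1, 3) these give x − 2y = −5 and 2x + y = 5.

x − 2y = −5 and 2x + y = 5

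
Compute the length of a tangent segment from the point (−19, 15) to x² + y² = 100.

9√6

The centre is (0, 0) and r = 10. The square of the distance from P to the centre is 361 + 225 = 586.
The tangent meets the radius at right angles, so tangent² = |PO|² − r² = 586 − 100 = 486.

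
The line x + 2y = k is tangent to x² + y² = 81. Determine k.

Tangency holds when the distance from the centre (0, 0) to the line equals the radius 9:
|1·0 + 2·0 − k| / √5 = 9
|k| = 9√5.

k = ±9√5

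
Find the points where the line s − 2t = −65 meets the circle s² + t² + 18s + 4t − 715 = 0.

Substitute t = (65 + s)/2:
5s² + 210s + 1885 = 0  ⟹  s² + 42s + 377 = 0
s = −13 or s = −29, giving (−13, 26) and (−29, 18).

(−29, 18) and (−13, 26)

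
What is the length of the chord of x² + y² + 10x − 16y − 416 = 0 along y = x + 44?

7√2

Substitute y = x + 44:
2x² + 82x + 816 = 0  ⟹  x² + 41x + 408 = 0
x = −17 or x = −24, giving (−17, 27) and (−24, 20).
Chord length = distance between (−17, 27) and (−24, 20) = √98 = 7√2.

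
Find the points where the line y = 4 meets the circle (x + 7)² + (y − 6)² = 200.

(−21, 4) and (7, 4)

From the line, y = 4. Substituting:
x² + 14x − 147 = 0
x = 7 or x = −21, giving (7, 4) and (−21, 4).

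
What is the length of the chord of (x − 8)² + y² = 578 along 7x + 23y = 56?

Centre (8, 0), r² = 578. Perpendicular distance d from centre to line = |0| / √578 = 0/√578.
Chord = 2√(r² − d²) = 2·√(578) = 34√2.

34√2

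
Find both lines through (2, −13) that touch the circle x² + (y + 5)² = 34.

A line y − (−13) = m(x − (2)) is tangent when its distance from (0, −5) is √34:
[m·(−2) − (8)]² = 34(m² + 1)
15m² − 16m − 15 = 0, so m = −3/5 or m = 5/3.
Through (2, −13) these give 3x + 5y = −59 and 5x − 3y = 49.

3x + 5y = −59 and 5x − 3y = 49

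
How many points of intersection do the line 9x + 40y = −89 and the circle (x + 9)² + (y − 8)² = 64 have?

1

Substituting the line into the circle gives 1681x² + 36162x + 194481 = 0.
Δ = 1307690244 − 1307690244 = 0.
A repeated root: the line is tangent.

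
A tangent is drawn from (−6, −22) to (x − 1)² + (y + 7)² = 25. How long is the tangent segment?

√249

The centre is (1, −7) and r = 5. The square of the distance from P to the centre is 49 + 225 = 274.
By the tangent–radius right angle, tangent length = √(|PO|² − r²) = √249.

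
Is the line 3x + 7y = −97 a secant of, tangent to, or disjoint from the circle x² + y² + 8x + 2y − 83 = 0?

Centre (−4, −1), r² = 100. Distance² from centre to line = (78)²/58 = 3042/29.
Since d² > r², the line lies outside the circle.

disjoint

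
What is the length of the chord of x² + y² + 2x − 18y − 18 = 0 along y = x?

10√2

Centre (−1, 9), r² = 100. Perpendicular distance d from centre to line = |−10| / √2 = 10/√2.
Chord = 2√(r² − d²) = 2·√(50) = 10√2.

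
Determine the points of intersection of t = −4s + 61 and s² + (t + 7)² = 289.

Substitute t = −4s + 61:
17s² − 544s + 4335 = 0  ⟹  s² − 32s + 255 = 0
s = 17 or s = 15, giving (17, −7) and (15, 1).

(15, 1) and (17, −7)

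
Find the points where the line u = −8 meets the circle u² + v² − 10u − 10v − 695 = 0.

The line gives u = −8. Substituting into the circle:
v² − 10v − 551 = 0
v = 29 or v = −19, giving (−8, 29) and (−8, −19).

(−8, −19) and (−8, 29)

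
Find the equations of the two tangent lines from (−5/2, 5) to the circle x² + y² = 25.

A line y − (5) = m(x − (−5/2)) is tangent when its distance from (0, 0) is 5:
[m·(5/2) − (−5)]² = 25(m² + 1)
3m² − 4m = 0, so m = 4/3 or m = 0.
With m = 4/3: 4x − 3y = −25. With m = 0: y = 5.

4x − 3y = −25 and y = 5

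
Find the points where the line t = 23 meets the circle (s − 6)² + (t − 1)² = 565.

(−3, 23) and (15, 23)

Substitute t = 23:
s² − 12s − 45 = 0
s = 15 or s = −3, giving (15, 23) and (−3, 23).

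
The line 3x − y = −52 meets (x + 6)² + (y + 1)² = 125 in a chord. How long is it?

Express y = 3x + 52 and substitute into the circle:
10x² + 330x + 2720 = 0  ⟹  x² + 33x + 272 = 0
x = −16 or x = −17, giving (−16, 4) and (−17, 1).
|(−16, 4) − (−17, 1)| = √((1)² + (3)²) = √10.

√10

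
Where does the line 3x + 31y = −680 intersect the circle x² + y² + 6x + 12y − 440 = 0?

(−20, −20) and (11, −23)

From the line, y = (−680 − 3x)/31. Substituting:
970x² + 8730x − 213400 = 0  ⟹  x² + 9x − 220 = 0
x = 11 or x = −20, giving (11, −23) and (−20, −20).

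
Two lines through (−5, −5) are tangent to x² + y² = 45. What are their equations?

2x + y = −15 and x + 2y = −15

Let a tangent through (−5, −5) have slope m. Its distance from (0, 0) must equal 3√5:
(5m − (5))² = 45(m² + 1)
2m² + 5m + 2 = 0, so m = −2 or m = −1/2.
With m = −2: 2x + y = −15. With m = −1/2: x + 2y = −15.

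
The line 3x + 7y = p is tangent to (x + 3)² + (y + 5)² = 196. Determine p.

The line touches the circle iff its distance from (−3, −5) is 14:
|3·(−3) + 7·(−5) − p| / √58 = 14
|p − (−44)| = 14√58.

p = −44 ± 14√58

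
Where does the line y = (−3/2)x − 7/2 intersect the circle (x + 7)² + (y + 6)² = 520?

(−13, 16) and (11, −20)

Express y = (−7 − 3x)/2 and substitute into the circle:
13x² + 26x − 1859 = 0  ⟹  x² + 2x − 143 = 0
x = 11 or x = −13, giving (11, −20) and (−13, 16).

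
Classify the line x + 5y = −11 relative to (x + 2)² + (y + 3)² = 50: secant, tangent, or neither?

secant

Substituting the line into the circle gives 26x² + 92x − 1134 = 0.
Δ = 8464 − (−117936) = 126400.
Two real roots: the line is a secant.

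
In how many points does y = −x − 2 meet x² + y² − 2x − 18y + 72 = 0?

Substituting the line into the circle gives 2x² + 20x + 112 = 0.
Discriminant = (20)² − 4·2·(112) = −496 < 0.
No real roots: the line does not meet the circle.

0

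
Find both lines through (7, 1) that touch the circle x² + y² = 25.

4x − 3y = 25 and 3x + 4y = 25

A line y − (1) = m(x − (7)) is tangent when its distance from (0, 0) is 5:
[m·(−7) − (−1)]² = 25(m² + 1)
12m² − 7m − 12 = 0, so m = 4/3 or m = −3/4.
With m = 4/3: 4x − 3y = 25. With m = −3/4: 3x + 4y = 25.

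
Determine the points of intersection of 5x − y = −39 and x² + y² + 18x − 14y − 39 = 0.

Express y = 5x + 39 and substitute into the circle:
26x² + 338x + 936 = 0  ⟹  x² + 13x + 36 = 0
x = −4 or x = −9, giving (−4, 19) and (−9, −6).

(−9, −6) and (−4, 19)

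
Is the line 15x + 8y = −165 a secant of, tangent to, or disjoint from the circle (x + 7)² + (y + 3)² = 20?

secant

Substituting the line into the circle gives 289x² + 5126x + 21737 = 0.
Discriminant = (5126)² − 4·289·(21737) = 1147904 > 0.
Two real roots: the line is a secant.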